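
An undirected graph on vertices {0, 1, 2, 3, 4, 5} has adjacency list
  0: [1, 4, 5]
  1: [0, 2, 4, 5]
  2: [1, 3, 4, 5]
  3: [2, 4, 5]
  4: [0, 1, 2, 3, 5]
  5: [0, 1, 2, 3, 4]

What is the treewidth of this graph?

3

A width-3 tree decomposition is:
Bags: B1 = {2, 3, 4, 5}  B2 = {1, 2, 4, 5}  B3 = {0, 1, 4, 5}
Tree: B1–B2, B2–B3
Every bag has size at most 4, so the width is 4 − 1 = 3 and tw(G) ≤ 3. Conversely, {0, 1, 4, 5} is a clique of size 4, and the vertices of any clique must share a bag in every tree decomposition; so some bag has ≥ 4 vertices and tw(G) ≥ 3. Therefore the treewidth is 3.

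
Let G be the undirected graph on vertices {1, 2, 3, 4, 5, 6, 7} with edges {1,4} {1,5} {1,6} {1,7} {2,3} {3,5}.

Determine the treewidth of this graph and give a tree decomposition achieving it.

Treewidth 1.
One such decomposition:
Bags: B1 = {3, 5}  B2 = {1, 5}  B3 = {1, 7}  B4 = {2, 3}  B5 = {1, 4}  B6 = {1, 6}
Tree: B1–B2, B2–B3, B1–B4, B3–B5, B3–B6

Each bag holds 2 vertices, so the decomposition has width 1, which upper-bounds the treewidth. Any graph with an edge has treewidth ≥ 1, and G has the edge 3–5. Combining the bounds, tw(G) = 1.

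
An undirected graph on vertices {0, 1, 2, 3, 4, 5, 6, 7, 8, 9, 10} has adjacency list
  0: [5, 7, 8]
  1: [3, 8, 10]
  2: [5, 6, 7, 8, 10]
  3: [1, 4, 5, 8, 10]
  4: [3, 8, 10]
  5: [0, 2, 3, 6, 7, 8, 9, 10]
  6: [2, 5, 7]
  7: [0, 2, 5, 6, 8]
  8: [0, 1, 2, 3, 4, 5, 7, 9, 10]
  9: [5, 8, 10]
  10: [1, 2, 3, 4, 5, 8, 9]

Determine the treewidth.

A width-3 tree decomposition is:
Bags: B1 = {2, 5, 7, 8}  B2 = {2, 5, 6, 7}  B3 = {2, 5, 8, 10}  B4 = {3, 5, 8, 10}  B5 = {1, 3, 8, 10}  B6 = {3, 4, 8, 10}  B7 = {5, 8, 9, 10}  B8 = {0, 5, 7, 8}
Tree: B1–B2, B1–B3, B3–B4, B4–B5, B4–B6, B4–B7, B1–B8
Each bag holds 4 vertices, so the decomposition has width 3, which upper-bounds the treewidth. For the lower bound, the 4 vertices {1, 3, 8, 10} are pairwise adjacent, and any tree decomposition puts a clique entirely inside one bag — forcing width ≥ 3. Combining the bounds, tw(G) = 3.

3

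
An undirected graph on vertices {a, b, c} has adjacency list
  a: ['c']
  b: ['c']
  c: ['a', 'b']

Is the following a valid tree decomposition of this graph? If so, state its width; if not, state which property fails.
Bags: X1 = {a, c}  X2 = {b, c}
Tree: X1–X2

Vertex coverage: the bags together contain {a, b, c}, the full vertex set. Edge coverage: each edge of G has both endpoints in at least one bag. Running intersection: for every vertex, the bags containing it form a connected subtree. All three properties hold, so this is a valid tree decomposition of width max|bag| − 1 = 1, and hence tw(G) ≤ 1.

Yes; width 1.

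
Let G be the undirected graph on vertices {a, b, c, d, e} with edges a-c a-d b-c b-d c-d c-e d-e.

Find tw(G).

A width-2 tree decomposition is:
Bags: B1 = {b, c, d}  B2 = {c, d, e}  B3 = {a, c, d}
Tree: B1–B2, B2–B3
Each bag holds 3 vertices, so the decomposition has width 2, which upper-bounds the treewidth. Conversely, {c, d, e} is a clique of size 3, and the vertices of any clique must share a bag in every tree decomposition; so some bag has ≥ 3 vertices and tw(G) ≥ 2. The upper and lower bounds meet at 2, so that is the treewidth.

2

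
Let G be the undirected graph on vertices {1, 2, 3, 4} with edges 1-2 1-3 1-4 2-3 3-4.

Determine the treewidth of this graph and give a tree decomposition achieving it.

Each bag holds 3 vertices, so the decomposition has width 2, which upper-bounds the treewidth. For the lower bound, the 3 vertices {1, 2, 3} are pairwise adjacent, and any tree decomposition puts a clique entirely inside one bag — forcing width ≥ 2. The upper and lower bounds meet at 2, so that is the treewidth.

Treewidth 2.
Bags: B1 = {1, 3, 4}  B2 = {1, 2, 3}
Tree: B1–B2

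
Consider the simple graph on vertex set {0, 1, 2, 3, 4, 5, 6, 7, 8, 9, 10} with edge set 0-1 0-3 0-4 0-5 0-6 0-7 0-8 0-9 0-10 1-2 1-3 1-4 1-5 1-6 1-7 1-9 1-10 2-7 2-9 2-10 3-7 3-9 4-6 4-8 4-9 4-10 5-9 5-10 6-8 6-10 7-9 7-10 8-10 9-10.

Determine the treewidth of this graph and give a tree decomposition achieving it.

Treewidth 4.
One such decomposition:
Bags: B1 = {0, 1, 5, 9, 10}  B2 = {0, 1, 7, 9, 10}  B3 = {0, 1, 3, 7, 9}  B4 = {0, 1, 4, 9, 10}  B5 = {0, 1, 4, 6, 10}  B6 = {0, 4, 6, 8, 10}  B7 = {1, 2, 7, 9, 10}
Tree: B1–B2, B2–B3, B1–B4, B4–B5, B5–B6, B2–B7

Every bag has size at most 5, so the width is 5 − 1 = 4 and tw(G) ≤ 4. On the other hand G contains the 5-clique {0, 4, 6, 8, 10}. A clique must lie in a single bag of any decomposition, so no decomposition can have width below 4. The upper and lower bounds meet at 4, so that is the treewidth.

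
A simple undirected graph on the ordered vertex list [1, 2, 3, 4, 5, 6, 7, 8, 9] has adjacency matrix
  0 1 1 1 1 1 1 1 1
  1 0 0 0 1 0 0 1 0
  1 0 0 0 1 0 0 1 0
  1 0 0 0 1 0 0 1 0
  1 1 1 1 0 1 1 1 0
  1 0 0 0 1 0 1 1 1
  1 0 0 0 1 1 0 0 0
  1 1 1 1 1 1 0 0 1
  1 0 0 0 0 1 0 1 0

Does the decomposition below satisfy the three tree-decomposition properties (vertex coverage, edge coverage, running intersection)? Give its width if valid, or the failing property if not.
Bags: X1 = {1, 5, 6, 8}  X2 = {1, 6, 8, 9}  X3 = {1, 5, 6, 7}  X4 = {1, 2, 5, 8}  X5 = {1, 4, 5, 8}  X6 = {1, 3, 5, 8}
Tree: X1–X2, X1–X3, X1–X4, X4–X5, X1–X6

Yes; width 3.

Checking the three conditions: (i) the bags cover all of {1, 2, 3, 4, 5, 6, 7, 8, 9}; (ii) for each edge, some bag contains both endpoints; (iii) the bags containing any fixed vertex form a subtree. All hold, so the decomposition is valid with width 4 − 1 = 3.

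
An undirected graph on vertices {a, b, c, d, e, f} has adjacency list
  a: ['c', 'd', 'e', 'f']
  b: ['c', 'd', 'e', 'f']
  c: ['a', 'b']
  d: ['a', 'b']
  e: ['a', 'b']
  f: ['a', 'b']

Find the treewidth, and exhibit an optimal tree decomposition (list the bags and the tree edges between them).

Treewidth 2.
One optimal decomposition is:
Bags: B1 = {a, b, c}  B2 = {a, b, e}  B3 = {a, b, d}  B4 = {a, b, f}
Tree: B1–B2, B2–B3, B3–B4

The largest bag has 3 vertices, giving width 2; this decomposition certifies tw(G) ≤ 2. For the lower bound, G contains the cycle a–c–b–e–a, so G is not a forest; only forests have treewidth ≤ 1, hence tw(G) ≥ 2. Combining the bounds, tw(G) = 2.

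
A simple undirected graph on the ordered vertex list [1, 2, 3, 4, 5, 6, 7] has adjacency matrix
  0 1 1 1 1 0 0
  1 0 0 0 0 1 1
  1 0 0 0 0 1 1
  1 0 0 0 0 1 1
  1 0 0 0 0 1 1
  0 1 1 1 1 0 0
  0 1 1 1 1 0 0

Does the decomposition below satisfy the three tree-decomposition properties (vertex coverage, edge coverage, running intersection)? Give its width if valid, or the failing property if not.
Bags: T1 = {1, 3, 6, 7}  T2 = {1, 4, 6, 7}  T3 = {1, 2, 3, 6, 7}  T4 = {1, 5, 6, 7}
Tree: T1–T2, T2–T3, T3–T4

No — bags containing vertex 3 are not connected in the tree.

A tree decomposition must satisfy three properties: every vertex lies in some bag; for every edge, both endpoints lie together in some bag; and for every vertex, the bags containing it form a connected subtree. Here bags containing vertex 3 are not connected in the tree, so the decomposition is invalid.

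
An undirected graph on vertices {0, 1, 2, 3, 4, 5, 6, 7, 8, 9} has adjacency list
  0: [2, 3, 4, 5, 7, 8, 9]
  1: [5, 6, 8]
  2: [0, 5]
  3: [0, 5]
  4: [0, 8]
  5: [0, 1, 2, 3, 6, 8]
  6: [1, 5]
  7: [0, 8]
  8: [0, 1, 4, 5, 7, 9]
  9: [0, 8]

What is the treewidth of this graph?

A width-2 tree decomposition is:
Bags: B1 = {0, 5, 8}  B2 = {1, 5, 8}  B3 = {0, 2, 5}  B4 = {0, 7, 8}  B5 = {0, 4, 8}  B6 = {1, 5, 6}  B7 = {0, 3, 5}  B8 = {0, 8, 9}
Tree: B1–B2, B1–B3, B1–B4, B1–B5, B2–B6, B3–B7, B5–B8
Each bag holds 3 vertices, so the decomposition has width 2, which upper-bounds the treewidth. Conversely, {0, 8, 9} is a clique of size 3, and the vertices of any clique must share a bag in every tree decomposition; so some bag has ≥ 3 vertices and tw(G) ≥ 2. Therefore the treewidth is 2.

2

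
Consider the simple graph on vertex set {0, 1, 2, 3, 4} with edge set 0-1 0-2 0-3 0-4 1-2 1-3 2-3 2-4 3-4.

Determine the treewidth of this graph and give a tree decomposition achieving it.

The largest bag has 4 vertices, giving width 3; this decomposition certifies tw(G) ≤ 3. For the lower bound, the 4 vertices {0, 1, 2, 3} are pairwise adjacent, and any tree decomposition puts a clique entirely inside one bag — forcing width ≥ 3. Combining the bounds, tw(G) = 3.

Treewidth 3.
One such decomposition:
Bags: B1 = {0, 2, 3, 4}  B2 = {0, 1, 2, 3}
Tree: B1–B2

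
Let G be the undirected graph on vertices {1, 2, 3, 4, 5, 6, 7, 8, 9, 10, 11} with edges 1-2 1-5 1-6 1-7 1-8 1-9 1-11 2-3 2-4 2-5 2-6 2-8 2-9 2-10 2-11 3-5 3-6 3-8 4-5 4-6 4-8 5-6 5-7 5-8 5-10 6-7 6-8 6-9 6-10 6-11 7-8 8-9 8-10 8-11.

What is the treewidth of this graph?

4

A width-4 tree decomposition is:
Bags: B1 = {2, 5, 6, 8, 10}  B2 = {2, 3, 5, 6, 8}  B3 = {1, 2, 5, 6, 8}  B4 = {1, 5, 6, 7, 8}  B5 = {1, 2, 6, 8, 11}  B6 = {1, 2, 6, 8, 9}  B7 = {2, 4, 5, 6, 8}
Tree: B1–B2, B1–B3, B3–B4, B3–B5, B3–B6, B2–B7
The largest bag has 5 vertices, giving width 4; this decomposition certifies tw(G) ≤ 4. On the other hand G contains the 5-clique {1, 2, 6, 8, 9}. A clique must lie in a single bag of any decomposition, so no decomposition can have width below 4. The upper and lower bounds meet at 4, so that is the treewidth.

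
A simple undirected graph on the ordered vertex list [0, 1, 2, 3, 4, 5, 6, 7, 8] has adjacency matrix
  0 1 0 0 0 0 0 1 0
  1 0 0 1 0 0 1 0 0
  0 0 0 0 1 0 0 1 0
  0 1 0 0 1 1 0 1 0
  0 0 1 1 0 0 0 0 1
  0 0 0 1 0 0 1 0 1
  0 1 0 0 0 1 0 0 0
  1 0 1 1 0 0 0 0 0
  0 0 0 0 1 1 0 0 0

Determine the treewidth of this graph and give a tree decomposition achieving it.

Each bag holds 4 vertices, so the decomposition has width 3, which upper-bounds the treewidth. For the lower bound: the 4 vertex sets {0,2,7}, {4}, {3}, {1,5,6,8} are disjoint, each induces a connected subgraph, and every pair is joined by at least one edge of G. Contracting each set to a single vertex therefore yields K_{4} as a minor, and since treewidth is minor-monotone, tw(G) ≥ tw(K_{4}) = 3. Hence tw(G) = 3 exactly.

Treewidth 3.
One such decomposition:
Bags: B1 = {0, 2, 4, 7}  B2 = {0, 3, 4, 7}  B3 = {0, 1, 3, 4}  B4 = {1, 3, 4, 8}  B5 = {1, 3, 5, 8}  B6 = {1, 5, 6, 8}
Tree: B1–B2, B2–B3, B3–B4, B4–B5, B5–B6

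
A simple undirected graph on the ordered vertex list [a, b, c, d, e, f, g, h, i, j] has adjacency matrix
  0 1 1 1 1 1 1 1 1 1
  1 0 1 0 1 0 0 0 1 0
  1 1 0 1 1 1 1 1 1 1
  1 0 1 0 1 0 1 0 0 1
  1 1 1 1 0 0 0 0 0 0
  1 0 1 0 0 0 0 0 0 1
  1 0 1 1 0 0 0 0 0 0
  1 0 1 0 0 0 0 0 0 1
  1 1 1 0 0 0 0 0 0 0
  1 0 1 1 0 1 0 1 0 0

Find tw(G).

3

A width-3 tree decomposition is:
Bags: B1 = {a, c, d, e}  B2 = {a, c, d, j}  B3 = {a, c, d, g}  B4 = {a, b, c, e}  B5 = {a, b, c, i}  B6 = {a, c, f, j}  B7 = {a, c, h, j}
Tree: B1–B2, B1–B3, B1–B4, B4–B5, B2–B6, B2–B7
The largest bag has 4 vertices, giving width 3; this decomposition certifies tw(G) ≤ 3. On the other hand G contains the 4-clique {a, c, d, g}. A clique must lie in a single bag of any decomposition, so no decomposition can have width below 3. Combining the bounds, tw(G) = 3.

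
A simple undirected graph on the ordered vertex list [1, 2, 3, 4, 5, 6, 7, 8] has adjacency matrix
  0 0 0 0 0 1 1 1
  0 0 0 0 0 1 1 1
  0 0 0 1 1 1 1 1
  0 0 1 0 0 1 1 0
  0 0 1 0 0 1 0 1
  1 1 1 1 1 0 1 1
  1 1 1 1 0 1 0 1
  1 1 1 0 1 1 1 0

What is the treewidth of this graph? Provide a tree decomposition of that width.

Treewidth 3.
One optimal decomposition is:
Bags: B1 = {3, 6, 7, 8}  B2 = {3, 4, 6, 7}  B3 = {2, 6, 7, 8}  B4 = {3, 5, 6, 8}  B5 = {1, 6, 7, 8}
Tree: B1–B2, B1–B3, B1–B4, B1–B5

Each bag holds 4 vertices, so the decomposition has width 3, which upper-bounds the treewidth. Conversely, {3, 5, 6, 8} is a clique of size 4, and the vertices of any clique must share a bag in every tree decomposition; so some bag has ≥ 4 vertices and tw(G) ≥ 3. Hence tw(G) = 3 exactly.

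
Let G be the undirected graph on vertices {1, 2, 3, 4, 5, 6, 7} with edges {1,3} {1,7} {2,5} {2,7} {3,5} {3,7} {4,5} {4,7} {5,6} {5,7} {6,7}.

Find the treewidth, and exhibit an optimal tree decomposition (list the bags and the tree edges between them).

Treewidth 2.
Bags: B1 = {2, 5, 7}  B2 = {3, 5, 7}  B3 = {1, 3, 7}  B4 = {4, 5, 7}  B5 = {5, 6, 7}
Tree: B1–B2, B2–B3, B1–B4, B4–B5

Every bag has size at most 3, so the width is 3 − 1 = 2 and tw(G) ≤ 2. For the lower bound, the 3 vertices {1, 3, 7} are pairwise adjacent, and any tree decomposition puts a clique entirely inside one bag — forcing width ≥ 2. Combining the bounds, tw(G) = 2.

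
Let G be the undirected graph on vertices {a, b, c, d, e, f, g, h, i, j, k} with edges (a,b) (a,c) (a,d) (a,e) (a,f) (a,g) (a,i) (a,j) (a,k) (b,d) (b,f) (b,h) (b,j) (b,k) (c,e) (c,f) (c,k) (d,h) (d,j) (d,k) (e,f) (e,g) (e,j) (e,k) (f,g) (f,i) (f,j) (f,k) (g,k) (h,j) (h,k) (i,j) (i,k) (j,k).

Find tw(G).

4

A width-4 tree decomposition is:
Bags: B1 = {a, e, f, j, k}  B2 = {a, c, e, f, k}  B3 = {a, f, i, j, k}  B4 = {a, b, f, j, k}  B5 = {a, b, d, j, k}  B6 = {a, e, f, g, k}  B7 = {b, d, h, j, k}
Tree: B1–B2, B1–B3, B1–B4, B4–B5, B2–B6, B5–B7
Every bag has size at most 5, so the width is 5 − 1 = 4 and tw(G) ≤ 4. Conversely, {b, d, h, j, k} is a clique of size 5, and the vertices of any clique must share a bag in every tree decomposition; so some bag has ≥ 5 vertices and tw(G) ≥ 4. Therefore the treewidth is 4.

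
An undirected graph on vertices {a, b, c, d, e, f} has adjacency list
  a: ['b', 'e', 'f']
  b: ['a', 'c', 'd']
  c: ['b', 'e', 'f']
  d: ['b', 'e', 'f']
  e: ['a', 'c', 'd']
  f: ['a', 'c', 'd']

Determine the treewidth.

3

A width-3 tree decomposition is:
Bags: B1 = {b, d, e, f}  B2 = {a, b, e, f}  B3 = {b, c, e, f}
Tree: B1–B2, B2–B3
The largest bag has 4 vertices, giving width 3; this decomposition certifies tw(G) ≤ 3. For the lower bound: the 4 vertex sets {b,d}, {a,e}, {f}, {c} are disjoint, each induces a connected subgraph, and every pair is joined by at least one edge of G. Contracting each set to a single vertex therefore yields K_{4} as a minor, and since treewidth is minor-monotone, tw(G) ≥ tw(K_{4}) = 3. The upper and lower bounds meet at 3, so that is the treewidth.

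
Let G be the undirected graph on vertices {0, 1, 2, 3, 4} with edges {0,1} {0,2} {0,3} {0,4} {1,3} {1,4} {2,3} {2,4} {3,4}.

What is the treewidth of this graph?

3

A width-3 tree decomposition is:
Bags: B1 = {0, 2, 3, 4}  B2 = {0, 1, 3, 4}
Tree: B1–B2
Every bag has size at most 4, so the width is 4 − 1 = 3 and tw(G) ≤ 3. On the other hand G contains the 4-clique {0, 1, 3, 4}. A clique must lie in a single bag of any decomposition, so no decomposition can have width below 3. Combining the bounds, tw(G) = 3.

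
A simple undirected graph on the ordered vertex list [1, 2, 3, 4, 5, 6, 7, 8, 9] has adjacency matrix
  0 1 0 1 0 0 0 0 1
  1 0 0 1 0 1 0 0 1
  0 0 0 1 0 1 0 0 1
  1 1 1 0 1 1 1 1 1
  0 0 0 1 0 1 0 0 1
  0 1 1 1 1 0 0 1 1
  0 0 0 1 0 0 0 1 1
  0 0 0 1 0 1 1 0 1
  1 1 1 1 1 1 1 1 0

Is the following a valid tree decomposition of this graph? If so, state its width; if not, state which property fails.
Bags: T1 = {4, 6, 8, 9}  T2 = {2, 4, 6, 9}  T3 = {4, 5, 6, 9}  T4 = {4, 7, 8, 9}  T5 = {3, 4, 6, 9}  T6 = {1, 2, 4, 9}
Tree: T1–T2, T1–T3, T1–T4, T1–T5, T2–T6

Yes; width 3.

Every vertex of G appears in some bag (union = {1, 2, 3, 4, 5, 6, 7, 8, 9}); every edge is covered by a bag; and for each vertex v the set of bags containing v is connected in the bag tree. The decomposition is therefore valid. The largest bag has 4 vertices, so the width is 3.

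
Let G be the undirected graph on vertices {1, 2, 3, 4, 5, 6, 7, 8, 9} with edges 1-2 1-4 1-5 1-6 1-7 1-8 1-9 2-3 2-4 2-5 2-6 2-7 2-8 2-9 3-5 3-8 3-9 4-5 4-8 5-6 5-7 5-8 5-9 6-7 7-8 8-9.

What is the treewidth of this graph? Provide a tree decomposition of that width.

Treewidth 4.
Bags: B1 = {1, 2, 5, 7, 8}  B2 = {1, 2, 4, 5, 8}  B3 = {1, 2, 5, 8, 9}  B4 = {1, 2, 5, 6, 7}  B5 = {2, 3, 5, 8, 9}
Tree: B1–B2, B1–B3, B1–B4, B3–B5

Each bag holds 5 vertices, so the decomposition has width 4, which upper-bounds the treewidth. On the other hand G contains the 5-clique {1, 2, 5, 8, 9}. A clique must lie in a single bag of any decomposition, so no decomposition can have width below 4. Therefore the treewidth is 4.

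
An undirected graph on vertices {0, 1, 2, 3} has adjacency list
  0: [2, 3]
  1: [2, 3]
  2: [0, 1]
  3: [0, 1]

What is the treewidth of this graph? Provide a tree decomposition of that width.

Treewidth 2.
Bags: B1 = {0, 1, 3}  B2 = {0, 1, 2}
Tree: B1–B2

Every bag has size at most 3, so the width is 3 − 1 = 2 and tw(G) ≤ 2. For the lower bound, G contains the cycle 0–3–1–2–0, so G is not a forest; only forests have treewidth ≤ 1, hence tw(G) ≥ 2. Therefore the treewidth is 2.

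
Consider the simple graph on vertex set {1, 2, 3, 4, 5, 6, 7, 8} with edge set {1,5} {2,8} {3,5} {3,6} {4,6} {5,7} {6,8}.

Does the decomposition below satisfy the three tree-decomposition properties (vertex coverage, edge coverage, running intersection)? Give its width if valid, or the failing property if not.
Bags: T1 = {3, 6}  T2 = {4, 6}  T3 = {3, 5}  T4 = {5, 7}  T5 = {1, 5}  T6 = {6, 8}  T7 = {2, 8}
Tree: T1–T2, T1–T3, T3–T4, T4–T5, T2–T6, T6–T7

Yes; width 1.

Every vertex of G appears in some bag (union = {1, 2, 3, 4, 5, 6, 7, 8}); every edge is covered by a bag; and for each vertex v the set of bags containing v is connected in the bag tree. The decomposition is therefore valid. The largest bag has 2 vertices, so the width is 1.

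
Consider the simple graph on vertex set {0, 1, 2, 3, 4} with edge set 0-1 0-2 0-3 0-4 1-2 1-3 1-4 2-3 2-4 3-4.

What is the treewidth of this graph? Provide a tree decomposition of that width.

Treewidth 4.
Bags: B1 = {0, 1, 2, 3, 4}
Tree: (single bag)

A single bag containing all 5 vertices is trivially a valid decomposition of width 4. For the lower bound, the 5 vertices {0, 1, 2, 3, 4} are pairwise adjacent, and any tree decomposition puts a clique entirely inside one bag — forcing width ≥ 4. Therefore the treewidth is 4.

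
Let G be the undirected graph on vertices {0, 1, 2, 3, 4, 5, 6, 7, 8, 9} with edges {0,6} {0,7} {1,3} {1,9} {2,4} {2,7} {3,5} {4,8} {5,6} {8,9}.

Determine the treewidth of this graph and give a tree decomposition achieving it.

Each bag holds 3 vertices, so the decomposition has width 2, which upper-bounds the treewidth. For the lower bound, G contains the cycle 4–2–7–0–6–5–3–1–9–8–4, so G is not a forest; only forests have treewidth ≤ 1, hence tw(G) ≥ 2. Therefore the treewidth is 2.

Treewidth 2.
One such decomposition:
Bags: B1 = {2, 4, 7}  B2 = {0, 4, 7}  B3 = {0, 4, 6}  B4 = {4, 5, 6}  B5 = {3, 4, 5}  B6 = {1, 3, 4}  B7 = {1, 4, 9}  B8 = {4, 8, 9}
Tree: B1–B2, B2–B3, B3–B4, B4–B5, B5–B6, B6–B7, B7–B8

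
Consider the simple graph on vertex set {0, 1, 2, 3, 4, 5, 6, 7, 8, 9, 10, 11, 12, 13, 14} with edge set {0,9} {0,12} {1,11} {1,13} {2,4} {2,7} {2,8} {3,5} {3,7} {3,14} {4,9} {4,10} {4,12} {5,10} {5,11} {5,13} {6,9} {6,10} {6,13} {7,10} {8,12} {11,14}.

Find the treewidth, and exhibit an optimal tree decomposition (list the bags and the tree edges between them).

Treewidth 3.
Bags: B1 = {1, 3, 11, 14}  B2 = {1, 3, 5, 11}  B3 = {1, 3, 5, 13}  B4 = {3, 5, 7, 13}  B5 = {5, 7, 10, 13}  B6 = {6, 7, 10, 13}  B7 = {2, 6, 7, 10}  B8 = {2, 4, 6, 10}  B9 = {2, 4, 6, 9}  B10 = {2, 4, 8, 9}  B11 = {4, 8, 9, 12}  B12 = {0, 8, 9, 12}
Tree: B1–B2, B2–B3, B3–B4, B4–B5, B5–B6, B6–B7, B7–B8, B8–B9, B9–B10, B10–B11, B11–B12

Every bag has size at most 4, so the width is 4 − 1 = 3 and tw(G) ≤ 3. For the lower bound: the 4 vertex sets {1,11,14}, {3}, {5}, {6,7,10,13} are disjoint, each induces a connected subgraph, and every pair is joined by at least one edge of G. Contracting each set to a single vertex therefore yields K_{4} as a minor, and since treewidth is minor-monotone, tw(G) ≥ tw(K_{4}) = 3. Therefore the treewidth is 3.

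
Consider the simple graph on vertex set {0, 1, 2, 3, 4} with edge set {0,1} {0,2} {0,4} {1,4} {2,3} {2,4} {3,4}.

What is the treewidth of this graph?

A width-2 tree decomposition is:
Bags: B1 = {0, 1, 4}  B2 = {0, 2, 4}  B3 = {2, 3, 4}
Tree: B1–B2, B2–B3
Each bag holds 3 vertices, so the decomposition has width 2, which upper-bounds the treewidth. For the lower bound, the 3 vertices {0, 1, 4} are pairwise adjacent, and any tree decomposition puts a clique entirely inside one bag — forcing width ≥ 2. Hence tw(G) = 2 exactly.

2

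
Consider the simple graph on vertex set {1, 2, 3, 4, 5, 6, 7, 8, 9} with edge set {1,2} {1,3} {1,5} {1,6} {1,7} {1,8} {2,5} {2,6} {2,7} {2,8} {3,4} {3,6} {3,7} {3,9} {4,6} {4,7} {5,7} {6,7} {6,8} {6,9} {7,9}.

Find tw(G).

3

A width-3 tree decomposition is:
Bags: B1 = {3, 6, 7, 9}  B2 = {3, 4, 6, 7}  B3 = {1, 3, 6, 7}  B4 = {1, 2, 6, 7}  B5 = {1, 2, 5, 7}  B6 = {1, 2, 6, 8}
Tree: B1–B2, B2–B3, B3–B4, B4–B5, B4–B6
Each bag holds 4 vertices, so the decomposition has width 3, which upper-bounds the treewidth. On the other hand G contains the 4-clique {1, 2, 5, 7}. A clique must lie in a single bag of any decomposition, so no decomposition can have width below 3. Combining the bounds, tw(G) = 3.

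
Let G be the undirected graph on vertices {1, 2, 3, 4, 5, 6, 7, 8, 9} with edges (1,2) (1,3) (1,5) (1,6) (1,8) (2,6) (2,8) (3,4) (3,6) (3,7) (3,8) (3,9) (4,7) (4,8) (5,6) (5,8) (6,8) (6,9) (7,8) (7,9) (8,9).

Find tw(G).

3

A width-3 tree decomposition is:
Bags: B1 = {1, 2, 6, 8}  B2 = {1, 3, 6, 8}  B3 = {3, 6, 8, 9}  B4 = {3, 7, 8, 9}  B5 = {1, 5, 6, 8}  B6 = {3, 4, 7, 8}
Tree: B1–B2, B2–B3, B3–B4, B2–B5, B4–B6
Each bag holds 4 vertices, so the decomposition has width 3, which upper-bounds the treewidth. For the lower bound, the 4 vertices {1, 2, 6, 8} are pairwise adjacent, and any tree decomposition puts a clique entirely inside one bag — forcing width ≥ 3. Therefore the treewidth is 3.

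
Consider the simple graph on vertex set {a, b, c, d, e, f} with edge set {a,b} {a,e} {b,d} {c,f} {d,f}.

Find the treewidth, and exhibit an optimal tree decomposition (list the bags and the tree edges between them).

Each bag holds 2 vertices, so the decomposition has width 1, which upper-bounds the treewidth. Any graph with an edge has treewidth ≥ 1, and G has the edge e–a. Therefore the treewidth is 1.

Treewidth 1.
One optimal decomposition is:
Bags: B1 = {a, e}  B2 = {a, b}  B3 = {b, d}  B4 = {d, f}  B5 = {c, f}
Tree: B1–B2, B2–B3, B3–B4, B4–B5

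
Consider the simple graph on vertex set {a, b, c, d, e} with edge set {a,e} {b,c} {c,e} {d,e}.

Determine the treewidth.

1

A width-1 tree decomposition is:
Bags: B1 = {a, e}  B2 = {d, e}  B3 = {c, e}  B4 = {b, c}
Tree: B1–B2, B1–B3, B3–B4
The largest bag has 2 vertices, giving width 1; this decomposition certifies tw(G) ≤ 1. Any graph with an edge has treewidth ≥ 1, and G has the edge e–a. Combining the bounds, tw(G) = 1.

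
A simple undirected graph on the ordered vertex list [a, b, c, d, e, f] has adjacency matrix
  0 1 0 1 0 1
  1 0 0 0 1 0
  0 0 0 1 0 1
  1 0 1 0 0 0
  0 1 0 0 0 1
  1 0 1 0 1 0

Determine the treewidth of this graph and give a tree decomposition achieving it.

Every bag has size at most 3, so the width is 3 − 1 = 2 and tw(G) ≤ 2. Since d–c–f–a–d is a cycle in G, G is not acyclic. Forests are exactly the graphs of treewidth ≤ 1, so tw(G) ≥ 2. The upper and lower bounds meet at 2, so that is the treewidth.

Treewidth 2.
One optimal decomposition is:
Bags: B1 = {a, c, d}  B2 = {a, c, f}  B3 = {a, b, f}  B4 = {b, e, f}
Tree: B1–B2, B2–B3, B3–B4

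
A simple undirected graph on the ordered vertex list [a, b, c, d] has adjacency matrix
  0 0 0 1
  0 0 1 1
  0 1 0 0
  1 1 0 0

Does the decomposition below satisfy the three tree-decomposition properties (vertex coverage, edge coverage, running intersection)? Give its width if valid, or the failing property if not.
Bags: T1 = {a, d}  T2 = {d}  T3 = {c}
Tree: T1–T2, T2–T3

A tree decomposition must satisfy three properties: every vertex lies in some bag; for every edge, both endpoints lie together in some bag; and for every vertex, the bags containing it form a connected subtree. Here vertex b appears in no bag, so the decomposition is invalid.

No — vertex b appears in no bag.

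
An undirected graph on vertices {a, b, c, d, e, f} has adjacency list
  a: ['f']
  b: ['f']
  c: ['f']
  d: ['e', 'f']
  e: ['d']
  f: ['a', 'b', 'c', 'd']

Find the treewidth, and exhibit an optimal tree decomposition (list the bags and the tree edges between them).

Every bag has size at most 2, so the width is 2 − 1 = 1 and tw(G) ≤ 1. G has an edge, so its treewidth is at least 1. Hence tw(G) = 1 exactly.

Treewidth 1.
Bags: B1 = {a, f}  B2 = {d, f}  B3 = {c, f}  B4 = {b, f}  B5 = {d, e}
Tree: B1–B2, B2–B3, B3–B4, B2–B5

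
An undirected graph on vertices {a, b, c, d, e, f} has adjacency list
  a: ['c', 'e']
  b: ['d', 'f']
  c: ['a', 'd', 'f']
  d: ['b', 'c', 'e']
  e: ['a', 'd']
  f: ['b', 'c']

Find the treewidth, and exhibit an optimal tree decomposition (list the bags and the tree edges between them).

Treewidth 2.
One such decomposition:
Bags: B1 = {a, d, e}  B2 = {a, c, d}  B3 = {b, c, d}  B4 = {b, c, f}
Tree: B1–B2, B2–B3, B3–B4

The largest bag has 3 vertices, giving width 2; this decomposition certifies tw(G) ≤ 2. Since e–a–c–d–e is a cycle in G, G is not acyclic. Forests are exactly the graphs of treewidth ≤ 1, so tw(G) ≥ 2. The upper and lower bounds meet at 2, so that is the treewidth.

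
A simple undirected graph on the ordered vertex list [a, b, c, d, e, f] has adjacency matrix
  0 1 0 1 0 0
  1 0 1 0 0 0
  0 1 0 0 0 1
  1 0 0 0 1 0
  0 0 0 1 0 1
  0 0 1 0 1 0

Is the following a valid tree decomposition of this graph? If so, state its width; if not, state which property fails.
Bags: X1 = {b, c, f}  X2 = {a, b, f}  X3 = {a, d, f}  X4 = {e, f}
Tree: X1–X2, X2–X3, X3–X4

A tree decomposition must satisfy three properties: every vertex lies in some bag; for every edge, both endpoints lie together in some bag; and for every vertex, the bags containing it form a connected subtree. Here edge (d,e) lies in no bag, so the decomposition is invalid.

No — edge (d,e) lies in no bag.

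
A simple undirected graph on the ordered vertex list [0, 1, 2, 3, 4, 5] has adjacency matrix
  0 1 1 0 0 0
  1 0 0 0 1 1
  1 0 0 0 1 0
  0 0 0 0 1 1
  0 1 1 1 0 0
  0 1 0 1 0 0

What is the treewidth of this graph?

A width-2 tree decomposition is:
Bags: B1 = {0, 2, 4}  B2 = {0, 1, 4}  B3 = {1, 3, 4}  B4 = {1, 3, 5}
Tree: B1–B2, B2–B3, B3–B4
Every bag has size at most 3, so the width is 3 − 1 = 2 and tw(G) ≤ 2. Since 2–0–1–4–2 is a cycle in G, G is not acyclic. Forests are exactly the graphs of treewidth ≤ 1, so tw(G) ≥ 2. The upper and lower bounds meet at 2, so that is the treewidth.

2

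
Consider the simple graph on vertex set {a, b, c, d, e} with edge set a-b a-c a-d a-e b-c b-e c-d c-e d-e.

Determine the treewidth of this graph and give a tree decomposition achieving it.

The largest bag has 4 vertices, giving width 3; this decomposition certifies tw(G) ≤ 3. For the lower bound, the 4 vertices {a, c, d, e} are pairwise adjacent, and any tree decomposition puts a clique entirely inside one bag — forcing width ≥ 3. Therefore the treewidth is 3.

Treewidth 3.
One optimal decomposition is:
Bags: B1 = {a, b, c, e}  B2 = {a, c, d, e}
Tree: B1–B2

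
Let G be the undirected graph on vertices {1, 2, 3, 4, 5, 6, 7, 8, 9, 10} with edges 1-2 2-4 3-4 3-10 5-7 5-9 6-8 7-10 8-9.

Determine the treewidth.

1

A width-1 tree decomposition is:
Bags: B1 = {1, 2}  B2 = {2, 4}  B3 = {3, 4}  B4 = {3, 10}  B5 = {7, 10}  B6 = {5, 7}  B7 = {5, 9}  B8 = {8, 9}  B9 = {6, 8}
Tree: B1–B2, B2–B3, B3–B4, B4–B5, B5–B6, B6–B7, B7–B8, B8–B9
The largest bag has 2 vertices, giving width 1; this decomposition certifies tw(G) ≤ 1. G has an edge, so its treewidth is at least 1. The upper and lower bounds meet at 1, so that is the treewidth.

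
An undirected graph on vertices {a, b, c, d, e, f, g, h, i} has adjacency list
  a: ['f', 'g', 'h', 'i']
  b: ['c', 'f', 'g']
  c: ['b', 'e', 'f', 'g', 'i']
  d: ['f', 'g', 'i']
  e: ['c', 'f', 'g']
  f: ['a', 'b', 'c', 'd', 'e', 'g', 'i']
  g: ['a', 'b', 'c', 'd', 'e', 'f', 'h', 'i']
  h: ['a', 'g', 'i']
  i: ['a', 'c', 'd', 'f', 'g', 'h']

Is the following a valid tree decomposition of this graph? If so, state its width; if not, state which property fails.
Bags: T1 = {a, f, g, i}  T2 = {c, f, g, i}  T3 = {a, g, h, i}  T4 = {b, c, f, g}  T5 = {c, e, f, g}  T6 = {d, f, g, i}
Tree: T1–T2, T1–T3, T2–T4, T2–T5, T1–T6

Checking the three conditions: (i) the bags cover all of {a, b, c, d, e, f, g, h, i}; (ii) for each edge, some bag contains both endpoints; (iii) the bags containing any fixed vertex form a subtree. All hold, so the decomposition is valid with width 4 − 1 = 3.

Yes; width 3.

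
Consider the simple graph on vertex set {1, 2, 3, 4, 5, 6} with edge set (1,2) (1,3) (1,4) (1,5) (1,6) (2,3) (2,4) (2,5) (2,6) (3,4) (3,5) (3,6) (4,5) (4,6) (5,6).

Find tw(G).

5

A width-5 tree decomposition is:
Bags: B1 = {1, 2, 3, 4, 5, 6}
Tree: (single bag)
With just one bag of size 6, the width is 6 − 1 = 5, so tw(G) ≤ 5. For the lower bound, the 6 vertices {1, 2, 3, 4, 5, 6} are pairwise adjacent, and any tree decomposition puts a clique entirely inside one bag — forcing width ≥ 5. Combining the bounds, tw(G) = 5.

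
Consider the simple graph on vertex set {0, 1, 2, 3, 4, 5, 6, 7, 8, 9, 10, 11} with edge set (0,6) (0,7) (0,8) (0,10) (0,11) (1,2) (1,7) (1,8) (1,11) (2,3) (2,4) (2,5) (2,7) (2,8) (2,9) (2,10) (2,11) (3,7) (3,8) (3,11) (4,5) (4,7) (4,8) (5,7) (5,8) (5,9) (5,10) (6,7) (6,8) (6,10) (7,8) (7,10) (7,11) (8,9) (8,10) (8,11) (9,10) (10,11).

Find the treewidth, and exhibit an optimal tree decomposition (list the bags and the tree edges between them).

Every bag has size at most 5, so the width is 5 − 1 = 4 and tw(G) ≤ 4. On the other hand G contains the 5-clique {2, 5, 8, 9, 10}. A clique must lie in a single bag of any decomposition, so no decomposition can have width below 4. Therefore the treewidth is 4.

Treewidth 4.
Bags: B1 = {0, 7, 8, 10, 11}  B2 = {2, 7, 8, 10, 11}  B3 = {2, 5, 7, 8, 10}  B4 = {0, 6, 7, 8, 10}  B5 = {2, 4, 5, 7, 8}  B6 = {2, 5, 8, 9, 10}  B7 = {1, 2, 7, 8, 11}  B8 = {2, 3, 7, 8, 11}
Tree: B1–B2, B2–B3, B1–B4, B3–B5, B3–B6, B2–B7, B2–B8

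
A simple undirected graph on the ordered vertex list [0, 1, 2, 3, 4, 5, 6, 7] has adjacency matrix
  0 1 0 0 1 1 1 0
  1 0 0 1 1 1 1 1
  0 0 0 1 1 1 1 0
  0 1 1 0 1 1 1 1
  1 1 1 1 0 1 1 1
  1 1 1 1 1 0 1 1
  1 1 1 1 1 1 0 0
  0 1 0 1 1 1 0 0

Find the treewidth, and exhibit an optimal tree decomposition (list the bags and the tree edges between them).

Treewidth 4.
One such decomposition:
Bags: B1 = {1, 3, 4, 5, 6}  B2 = {0, 1, 4, 5, 6}  B3 = {1, 3, 4, 5, 7}  B4 = {2, 3, 4, 5, 6}
Tree: B1–B2, B1–B3, B1–B4

The largest bag has 5 vertices, giving width 4; this decomposition certifies tw(G) ≤ 4. Conversely, {0, 1, 4, 5, 6} is a clique of size 5, and the vertices of any clique must share a bag in every tree decomposition; so some bag has ≥ 5 vertices and tw(G) ≥ 4. Therefore the treewidth is 4.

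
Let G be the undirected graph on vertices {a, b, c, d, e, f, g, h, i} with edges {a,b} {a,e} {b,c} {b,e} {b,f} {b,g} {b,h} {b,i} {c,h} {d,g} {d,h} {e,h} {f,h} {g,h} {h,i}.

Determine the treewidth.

2

A width-2 tree decomposition is:
Bags: B1 = {b, h, i}  B2 = {b, e, h}  B3 = {b, g, h}  B4 = {b, f, h}  B5 = {a, b, e}  B6 = {d, g, h}  B7 = {b, c, h}
Tree: B1–B2, B1–B3, B1–B4, B2–B5, B3–B6, B1–B7
The largest bag has 3 vertices, giving width 2; this decomposition certifies tw(G) ≤ 2. For the lower bound, the 3 vertices {d, g, h} are pairwise adjacent, and any tree decomposition puts a clique entirely inside one bag — forcing width ≥ 2. Hence tw(G) = 2 exactly.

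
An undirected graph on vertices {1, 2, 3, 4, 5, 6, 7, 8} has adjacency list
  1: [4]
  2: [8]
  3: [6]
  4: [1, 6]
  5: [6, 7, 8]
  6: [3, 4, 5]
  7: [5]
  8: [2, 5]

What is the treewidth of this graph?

1

A width-1 tree decomposition is:
Bags: B1 = {4, 6}  B2 = {5, 6}  B3 = {5, 8}  B4 = {1, 4}  B5 = {2, 8}  B6 = {5, 7}  B7 = {3, 6}
Tree: B1–B2, B2–B3, B1–B4, B3–B5, B3–B6, B2–B7
The largest bag has 2 vertices, giving width 1; this decomposition certifies tw(G) ≤ 1. G has an edge, so its treewidth is at least 1. Hence tw(G) = 1 exactly.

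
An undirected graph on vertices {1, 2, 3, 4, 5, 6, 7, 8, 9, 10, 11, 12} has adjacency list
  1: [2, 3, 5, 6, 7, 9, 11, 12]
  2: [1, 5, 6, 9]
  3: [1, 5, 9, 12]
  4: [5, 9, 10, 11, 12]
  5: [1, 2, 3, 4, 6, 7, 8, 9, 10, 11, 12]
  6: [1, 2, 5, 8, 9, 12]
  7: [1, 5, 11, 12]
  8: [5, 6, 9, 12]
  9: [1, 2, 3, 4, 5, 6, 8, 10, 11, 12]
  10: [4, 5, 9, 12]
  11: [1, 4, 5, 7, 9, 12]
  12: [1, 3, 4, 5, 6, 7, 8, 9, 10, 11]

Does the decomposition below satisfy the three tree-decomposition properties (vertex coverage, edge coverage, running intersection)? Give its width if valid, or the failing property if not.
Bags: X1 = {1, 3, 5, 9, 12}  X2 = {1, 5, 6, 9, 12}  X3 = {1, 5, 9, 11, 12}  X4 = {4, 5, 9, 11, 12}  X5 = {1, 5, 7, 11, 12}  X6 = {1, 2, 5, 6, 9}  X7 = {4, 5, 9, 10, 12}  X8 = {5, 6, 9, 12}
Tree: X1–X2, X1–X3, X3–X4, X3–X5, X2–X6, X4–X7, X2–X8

A tree decomposition must satisfy three properties: every vertex lies in some bag; for every edge, both endpoints lie together in some bag; and for every vertex, the bags containing it form a connected subtree. Here vertex 8 appears in no bag, so the decomposition is invalid.

No — vertex 8 appears in no bag.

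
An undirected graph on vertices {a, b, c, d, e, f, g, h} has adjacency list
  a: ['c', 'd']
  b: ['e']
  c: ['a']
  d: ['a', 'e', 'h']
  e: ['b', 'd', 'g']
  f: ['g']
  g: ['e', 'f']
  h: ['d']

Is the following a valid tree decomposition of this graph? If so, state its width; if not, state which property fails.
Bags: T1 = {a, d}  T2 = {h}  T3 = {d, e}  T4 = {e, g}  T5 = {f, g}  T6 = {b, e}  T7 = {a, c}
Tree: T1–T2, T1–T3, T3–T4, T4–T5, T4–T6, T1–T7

A tree decomposition must satisfy three properties: every vertex lies in some bag; for every edge, both endpoints lie together in some bag; and for every vertex, the bags containing it form a connected subtree. Here edge (d,h) lies in no bag, so the decomposition is invalid.

No — edge (d,h) lies in no bag.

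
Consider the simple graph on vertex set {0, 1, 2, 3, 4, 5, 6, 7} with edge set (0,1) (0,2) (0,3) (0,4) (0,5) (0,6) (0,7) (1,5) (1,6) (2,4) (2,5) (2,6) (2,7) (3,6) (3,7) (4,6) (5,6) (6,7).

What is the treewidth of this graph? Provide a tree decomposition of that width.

Treewidth 3.
One optimal decomposition is:
Bags: B1 = {0, 2, 5, 6}  B2 = {0, 2, 6, 7}  B3 = {0, 1, 5, 6}  B4 = {0, 3, 6, 7}  B5 = {0, 2, 4, 6}
Tree: B1–B2, B1–B3, B2–B4, B1–B5

The largest bag has 4 vertices, giving width 3; this decomposition certifies tw(G) ≤ 3. For the lower bound, the 4 vertices {0, 1, 5, 6} are pairwise adjacent, and any tree decomposition puts a clique entirely inside one bag — forcing width ≥ 3. Combining the bounds, tw(G) = 3.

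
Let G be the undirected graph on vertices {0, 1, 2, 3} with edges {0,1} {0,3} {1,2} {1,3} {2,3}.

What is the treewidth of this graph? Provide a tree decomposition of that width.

Each bag holds 3 vertices, so the decomposition has width 2, which upper-bounds the treewidth. On the other hand G contains the 3-clique {0, 1, 3}. A clique must lie in a single bag of any decomposition, so no decomposition can have width below 2. Combining the bounds, tw(G) = 2.

Treewidth 2.
Bags: B1 = {0, 1, 3}  B2 = {1, 2, 3}
Tree: B1–B2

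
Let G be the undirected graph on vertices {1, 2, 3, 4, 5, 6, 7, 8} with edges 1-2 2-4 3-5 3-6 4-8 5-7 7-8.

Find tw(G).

1

A width-1 tree decomposition is:
Bags: B1 = {1, 2}  B2 = {2, 4}  B3 = {4, 8}  B4 = {7, 8}  B5 = {5, 7}  B6 = {3, 5}  B7 = {3, 6}
Tree: B1–B2, B2–B3, B3–B4, B4–B5, B5–B6, B6–B7
Each bag holds 2 vertices, so the decomposition has width 1, which upper-bounds the treewidth. Any graph with an edge has treewidth ≥ 1, and G has the edge 1–2. Therefore the treewidth is 1.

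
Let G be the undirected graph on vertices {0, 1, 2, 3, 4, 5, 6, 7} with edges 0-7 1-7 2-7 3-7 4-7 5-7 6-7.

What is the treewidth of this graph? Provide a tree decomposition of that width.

Treewidth 1.
One optimal decomposition is:
Bags: B1 = {0, 7}  B2 = {3, 7}  B3 = {5, 7}  B4 = {1, 7}  B5 = {4, 7}  B6 = {2, 7}  B7 = {6, 7}
Tree: B1–B2, B2–B3, B3–B4, B4–B5, B2–B6, B6–B7

The largest bag has 2 vertices, giving width 1; this decomposition certifies tw(G) ≤ 1. Since G has at least one edge (e.g. 0–7), it is not an edgeless graph, so tw(G) ≥ 1. The upper and lower bounds meet at 1, so that is the treewidth.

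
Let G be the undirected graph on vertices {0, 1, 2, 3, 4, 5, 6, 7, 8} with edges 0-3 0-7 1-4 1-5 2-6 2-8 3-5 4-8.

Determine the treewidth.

1

A width-1 tree decomposition is:
Bags: B1 = {2, 6}  B2 = {2, 8}  B3 = {4, 8}  B4 = {1, 4}  B5 = {1, 5}  B6 = {3, 5}  B7 = {0, 3}  B8 = {0, 7}
Tree: B1–B2, B2–B3, B3–B4, B4–B5, B5–B6, B6–B7, B7–B8
Every bag has size at most 2, so the width is 2 − 1 = 1 and tw(G) ≤ 1. G has an edge, so its treewidth is at least 1. Combining the bounds, tw(G) = 1.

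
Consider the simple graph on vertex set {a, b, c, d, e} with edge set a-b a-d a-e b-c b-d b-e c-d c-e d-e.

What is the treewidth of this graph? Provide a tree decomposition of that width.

Treewidth 3.
One optimal decomposition is:
Bags: B1 = {b, c, d, e}  B2 = {a, b, d, e}
Tree: B1–B2

Every bag has size at most 4, so the width is 4 − 1 = 3 and tw(G) ≤ 3. On the other hand G contains the 4-clique {b, c, d, e}. A clique must lie in a single bag of any decomposition, so no decomposition can have width below 3. Combining the bounds, tw(G) = 3.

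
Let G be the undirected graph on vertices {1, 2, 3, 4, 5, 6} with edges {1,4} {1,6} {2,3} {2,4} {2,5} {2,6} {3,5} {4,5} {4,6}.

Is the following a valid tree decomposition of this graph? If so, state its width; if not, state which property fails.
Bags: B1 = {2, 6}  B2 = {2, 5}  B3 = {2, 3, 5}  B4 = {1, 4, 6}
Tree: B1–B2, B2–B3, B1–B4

A tree decomposition must satisfy three properties: every vertex lies in some bag; for every edge, both endpoints lie together in some bag; and for every vertex, the bags containing it form a connected subtree. Here edge (4,2) lies in no bag, so the decomposition is invalid.

No — edge (4,2) lies in no bag.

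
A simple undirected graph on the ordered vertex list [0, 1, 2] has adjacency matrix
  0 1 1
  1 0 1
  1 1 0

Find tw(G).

2

A width-2 tree decomposition is:
Bags: B1 = {0, 1, 2}
Tree: (single bag)
A single bag containing all 3 vertices is trivially a valid decomposition of width 2. Conversely, {0, 1, 2} is a clique of size 3, and the vertices of any clique must share a bag in every tree decomposition; so some bag has ≥ 3 vertices and tw(G) ≥ 2. Hence tw(G) = 2 exactly.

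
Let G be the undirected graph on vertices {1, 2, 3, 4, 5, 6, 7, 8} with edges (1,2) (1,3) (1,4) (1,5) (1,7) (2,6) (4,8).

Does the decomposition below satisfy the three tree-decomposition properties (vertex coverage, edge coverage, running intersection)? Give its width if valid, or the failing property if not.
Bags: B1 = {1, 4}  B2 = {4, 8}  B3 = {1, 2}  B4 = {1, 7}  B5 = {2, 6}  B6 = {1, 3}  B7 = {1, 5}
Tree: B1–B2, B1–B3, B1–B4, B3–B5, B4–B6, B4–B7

Every vertex of G appears in some bag (union = {1, 2, 3, 4, 5, 6, 7, 8}); every edge is covered by a bag; and for each vertex v the set of bags containing v is connected in the bag tree. The decomposition is therefore valid. The largest bag has 2 vertices, so the width is 1.

Yes; width 1.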